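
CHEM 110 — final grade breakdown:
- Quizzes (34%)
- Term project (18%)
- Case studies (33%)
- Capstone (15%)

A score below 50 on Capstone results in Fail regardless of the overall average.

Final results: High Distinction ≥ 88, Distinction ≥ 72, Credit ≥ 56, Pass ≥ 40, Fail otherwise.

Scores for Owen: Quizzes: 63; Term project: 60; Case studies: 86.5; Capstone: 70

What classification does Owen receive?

Capstone score 70 ≥ 50: minimum met.
Weighted total:
  Quizzes 63 × 0.34 = 21.42
  Term project 60 × 0.18 = 10.8
  Case studies 86.5 × 0.33 = 28.545
  Capstone 70 × 0.15 = 10.5
Sum = 71.265
71.265 is ≥ 56 and < 72 → Credit

Credit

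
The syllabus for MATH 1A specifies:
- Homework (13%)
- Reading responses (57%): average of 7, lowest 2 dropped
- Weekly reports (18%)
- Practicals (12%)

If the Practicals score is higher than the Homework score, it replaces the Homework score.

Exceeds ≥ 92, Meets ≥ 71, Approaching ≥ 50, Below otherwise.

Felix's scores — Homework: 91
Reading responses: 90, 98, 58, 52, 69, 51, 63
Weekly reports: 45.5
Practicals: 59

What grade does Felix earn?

Approaching

Reading responses: drop 51, 52 → average of remaining 5 = 378/5 = 75.6
Practicals (59) ≤ Homework (91), so Homework stays at 91.
Weighted total:
  Homework 91 × 0.13 = 11.83
  Reading responses 75.6 × 0.57 = 43.092
  Weekly reports 45.5 × 0.18 = 8.19
  Practicals 59 × 0.12 = 7.08
Sum = 70.192
70.192 is ≥ 50 and < 71 → Approaching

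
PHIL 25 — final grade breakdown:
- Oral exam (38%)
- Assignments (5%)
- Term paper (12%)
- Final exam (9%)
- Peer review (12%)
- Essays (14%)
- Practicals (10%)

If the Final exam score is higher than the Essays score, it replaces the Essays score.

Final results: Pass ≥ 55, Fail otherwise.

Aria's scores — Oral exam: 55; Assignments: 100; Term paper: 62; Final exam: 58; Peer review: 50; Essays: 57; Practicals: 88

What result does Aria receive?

Pass

Final exam (58) > Essays (57), so Essays counts as 58.
Weighted total:
  Oral exam 55 × 0.38 = 20.9
  Assignments 100 × 0.05 = 5
  Term paper 62 × 0.12 = 7.44
  Final exam 58 × 0.09 = 5.22
  Peer review 50 × 0.12 = 6
  Essays 58 × 0.14 = 8.12
  Practicals 88 × 0.1 = 8.8
Sum = 61.48
61.48 ≥ 55 → Pass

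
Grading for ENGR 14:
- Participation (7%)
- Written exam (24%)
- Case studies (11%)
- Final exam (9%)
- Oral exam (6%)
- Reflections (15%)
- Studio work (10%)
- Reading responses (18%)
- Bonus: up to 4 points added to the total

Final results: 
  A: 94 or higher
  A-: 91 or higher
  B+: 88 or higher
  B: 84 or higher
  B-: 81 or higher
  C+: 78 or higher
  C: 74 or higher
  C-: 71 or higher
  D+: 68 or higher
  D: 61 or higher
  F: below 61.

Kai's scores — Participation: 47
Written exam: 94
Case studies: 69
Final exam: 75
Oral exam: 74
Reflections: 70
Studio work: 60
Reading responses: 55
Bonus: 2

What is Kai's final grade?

Weighted total:
  Participation 47 × 0.07 = 3.29
  Written exam 94 × 0.24 = 22.56
  Case studies 69 × 0.11 = 7.59
  Final exam 75 × 0.09 = 6.75
  Oral exam 74 × 0.06 = 4.44
  Reflections 70 × 0.15 = 10.5
  Studio work 60 × 0.1 = 6
  Reading responses 55 × 0.18 = 9.9
Sum = 71.03
Bonus: 71.03 + 2 = 73.03
73.03 is ≥ 71 and < 74 → C-

C-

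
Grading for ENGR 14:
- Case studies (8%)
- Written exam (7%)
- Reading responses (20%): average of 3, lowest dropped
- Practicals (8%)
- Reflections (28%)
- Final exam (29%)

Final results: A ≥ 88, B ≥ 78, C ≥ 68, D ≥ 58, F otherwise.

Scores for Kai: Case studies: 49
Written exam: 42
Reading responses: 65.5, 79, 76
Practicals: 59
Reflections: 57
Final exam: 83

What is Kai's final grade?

D

Reading responses: drop 65.5 → average of remaining 2 = 155/2 = 77.5
Weighted total:
  Case studies 49 × 0.08 = 3.92
  Written exam 42 × 0.07 = 2.94
  Reading responses 77.5 × 0.2 = 15.5
  Practicals 59 × 0.08 = 4.72
  Reflections 57 × 0.28 = 15.96
  Final exam 83 × 0.29 = 24.07
Sum = 67.11
67.11 is ≥ 58 and < 68 → D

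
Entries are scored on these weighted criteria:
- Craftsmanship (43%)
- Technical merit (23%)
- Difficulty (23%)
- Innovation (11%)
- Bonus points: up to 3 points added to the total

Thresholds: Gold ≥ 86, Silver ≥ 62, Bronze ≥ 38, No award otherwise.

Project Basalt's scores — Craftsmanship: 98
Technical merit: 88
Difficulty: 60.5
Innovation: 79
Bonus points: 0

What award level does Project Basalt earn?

Weighted total:
  Craftsmanship 98 × 0.43 = 42.14
  Technical merit 88 × 0.23 = 20.24
  Difficulty 60.5 × 0.23 = 13.915
  Innovation 79 × 0.11 = 8.69
Sum = 84.985
Bonus points: 84.985 + 0 = 84.985
84.985 is ≥ 62 and < 86 → Silver

Silver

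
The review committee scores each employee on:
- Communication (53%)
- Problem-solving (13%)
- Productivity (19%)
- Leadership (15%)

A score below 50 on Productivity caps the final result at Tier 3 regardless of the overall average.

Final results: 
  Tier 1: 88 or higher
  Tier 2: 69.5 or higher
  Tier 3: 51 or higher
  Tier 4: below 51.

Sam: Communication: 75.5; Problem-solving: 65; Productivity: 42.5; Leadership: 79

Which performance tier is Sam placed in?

Tier 3

Productivity score 42.5 < 50: minimum not met.
Weighted total:
  Communication 75.5 × 0.53 = 40.015
  Problem-solving 65 × 0.13 = 8.45
  Productivity 42.5 × 0.19 = 8.075
  Leadership 79 × 0.15 = 11.85
Sum = 68.39
68.39 would be Tier 3; cap at Tier 3 applies → Tier 3.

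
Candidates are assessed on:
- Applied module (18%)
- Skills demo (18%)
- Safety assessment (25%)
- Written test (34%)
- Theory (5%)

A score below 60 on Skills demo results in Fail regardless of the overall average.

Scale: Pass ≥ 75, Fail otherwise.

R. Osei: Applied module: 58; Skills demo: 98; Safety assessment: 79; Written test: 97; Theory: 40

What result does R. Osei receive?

Skills demo score 98 ≥ 60: minimum met.
Weighted total:
  Applied module 58 × 0.18 = 10.44
  Skills demo 98 × 0.18 = 17.64
  Safety assessment 79 × 0.25 = 19.75
  Written test 97 × 0.34 = 32.98
  Theory 40 × 0.05 = 2
Sum = 82.81
82.81 ≥ 75 → Pass

Pass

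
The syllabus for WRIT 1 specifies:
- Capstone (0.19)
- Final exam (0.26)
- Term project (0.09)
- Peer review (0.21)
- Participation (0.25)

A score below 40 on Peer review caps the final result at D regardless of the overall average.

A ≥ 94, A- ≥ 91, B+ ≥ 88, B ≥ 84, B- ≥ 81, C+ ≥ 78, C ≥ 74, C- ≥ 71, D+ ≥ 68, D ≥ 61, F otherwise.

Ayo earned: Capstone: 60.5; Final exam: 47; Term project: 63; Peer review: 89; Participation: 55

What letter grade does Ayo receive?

D

Peer review score 89 ≥ 40: minimum met.
Weighted total:
  Capstone 60.5 × 0.19 = 11.495
  Final exam 47 × 0.26 = 12.22
  Term project 63 × 0.09 = 5.67
  Peer review 89 × 0.21 = 18.69
  Participation 55 × 0.25 = 13.75
Sum = 61.825
61.825 is ≥ 61 and < 68 → D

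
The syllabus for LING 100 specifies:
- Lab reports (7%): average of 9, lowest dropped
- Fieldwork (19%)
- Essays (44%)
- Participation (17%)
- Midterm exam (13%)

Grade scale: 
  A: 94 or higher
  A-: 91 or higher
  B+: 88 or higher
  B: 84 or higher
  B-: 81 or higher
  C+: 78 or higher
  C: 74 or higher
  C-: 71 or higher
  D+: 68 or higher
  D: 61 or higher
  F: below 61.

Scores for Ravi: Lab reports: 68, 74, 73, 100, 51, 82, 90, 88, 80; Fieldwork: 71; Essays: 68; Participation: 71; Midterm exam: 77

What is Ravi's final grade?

C-

Lab reports: drop 51 → average of remaining 8 = 655/8 = 81.875
Weighted total:
  Lab reports 81.875 × 0.07 = 5.73125
  Fieldwork 71 × 0.19 = 13.49
  Essays 68 × 0.44 = 29.92
  Participation 71 × 0.17 = 12.07
  Midterm exam 77 × 0.13 = 10.01
Sum = 71.22125
71.22125 is ≥ 71 and < 74 → C-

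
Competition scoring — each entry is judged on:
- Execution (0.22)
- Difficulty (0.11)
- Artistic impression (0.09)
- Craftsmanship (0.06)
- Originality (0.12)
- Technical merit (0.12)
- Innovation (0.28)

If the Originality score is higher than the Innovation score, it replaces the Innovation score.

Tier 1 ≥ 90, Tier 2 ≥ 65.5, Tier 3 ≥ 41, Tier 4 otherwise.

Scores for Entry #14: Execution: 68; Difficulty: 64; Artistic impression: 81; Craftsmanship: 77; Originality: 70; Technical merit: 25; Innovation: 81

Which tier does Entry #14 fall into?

Tier 2

Originality (70) ≤ Innovation (81), so Innovation stays at 81.
Weighted total:
  Execution 68 × 0.22 = 14.96
  Difficulty 64 × 0.11 = 7.04
  Artistic impression 81 × 0.09 = 7.29
  Craftsmanship 77 × 0.06 = 4.62
  Originality 70 × 0.12 = 8.4
  Technical merit 25 × 0.12 = 3
  Innovation 81 × 0.28 = 22.68
Sum = 67.99
67.99 is ≥ 65.5 and < 90 → Tier 2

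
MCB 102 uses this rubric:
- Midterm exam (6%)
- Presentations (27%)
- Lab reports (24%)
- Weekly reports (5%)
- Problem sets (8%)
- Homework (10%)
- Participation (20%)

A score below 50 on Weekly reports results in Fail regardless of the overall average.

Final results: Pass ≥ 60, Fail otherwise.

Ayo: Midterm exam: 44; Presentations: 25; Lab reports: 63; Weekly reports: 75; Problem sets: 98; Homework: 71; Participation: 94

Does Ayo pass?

Weekly reports score 75 ≥ 50: minimum met.
Weighted total:
  Midterm exam 44 × 0.06 = 2.64
  Presentations 25 × 0.27 = 6.75
  Lab reports 63 × 0.24 = 15.12
  Weekly reports 75 × 0.05 = 3.75
  Problem sets 98 × 0.08 = 7.84
  Homework 71 × 0.1 = 7.1
  Participation 94 × 0.2 = 18.8
Sum = 62
62 ≥ 60 → Pass

Pass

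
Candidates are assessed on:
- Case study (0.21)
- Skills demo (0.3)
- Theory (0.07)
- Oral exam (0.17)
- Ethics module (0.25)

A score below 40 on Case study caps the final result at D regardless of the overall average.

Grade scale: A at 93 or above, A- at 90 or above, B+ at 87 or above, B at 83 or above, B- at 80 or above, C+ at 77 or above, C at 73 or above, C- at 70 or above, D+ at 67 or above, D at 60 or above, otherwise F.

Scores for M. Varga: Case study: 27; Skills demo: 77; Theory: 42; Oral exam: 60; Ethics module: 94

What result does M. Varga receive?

D

Case study score 27 < 40: minimum not met.
Weighted total:
  Case study 27 × 0.21 = 5.67
  Skills demo 77 × 0.3 = 23.1
  Theory 42 × 0.07 = 2.94
  Oral exam 60 × 0.17 = 10.2
  Ethics module 94 × 0.25 = 23.5
Sum = 65.41
65.41 would be D; cap at D applies → D.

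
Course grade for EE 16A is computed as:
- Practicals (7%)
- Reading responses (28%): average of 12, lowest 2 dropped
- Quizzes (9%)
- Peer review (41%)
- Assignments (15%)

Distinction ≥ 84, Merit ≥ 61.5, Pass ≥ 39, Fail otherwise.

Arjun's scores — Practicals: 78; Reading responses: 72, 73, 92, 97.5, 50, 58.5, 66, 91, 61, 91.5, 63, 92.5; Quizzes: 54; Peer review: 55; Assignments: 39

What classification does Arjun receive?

Pass

Reading responses: drop 50, 58.5 → average of remaining 10 = 799.5/10 = 79.95
Weighted total:
  Practicals 78 × 0.07 = 5.46
  Reading responses 79.95 × 0.28 = 22.386
  Quizzes 54 × 0.09 = 4.86
  Peer review 55 × 0.41 = 22.55
  Assignments 39 × 0.15 = 5.85
Sum = 61.106
61.106 is ≥ 39 and < 61.5 → Pass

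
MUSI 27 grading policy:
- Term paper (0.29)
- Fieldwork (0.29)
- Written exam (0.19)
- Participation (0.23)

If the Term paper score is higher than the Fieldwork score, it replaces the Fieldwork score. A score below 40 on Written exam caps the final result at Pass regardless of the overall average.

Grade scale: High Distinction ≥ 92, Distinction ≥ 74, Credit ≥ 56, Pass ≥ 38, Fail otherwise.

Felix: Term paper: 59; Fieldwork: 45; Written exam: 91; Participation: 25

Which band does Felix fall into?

Credit

Term paper (59) > Fieldwork (45), so Fieldwork counts as 59.
Written exam score 91 ≥ 40: minimum met.
Weighted total:
  Term paper 59 × 0.29 = 17.11
  Fieldwork 59 × 0.29 = 17.11
  Written exam 91 × 0.19 = 17.29
  Participation 25 × 0.23 = 5.75
Sum = 57.26
57.26 is ≥ 56 and < 74 → Credit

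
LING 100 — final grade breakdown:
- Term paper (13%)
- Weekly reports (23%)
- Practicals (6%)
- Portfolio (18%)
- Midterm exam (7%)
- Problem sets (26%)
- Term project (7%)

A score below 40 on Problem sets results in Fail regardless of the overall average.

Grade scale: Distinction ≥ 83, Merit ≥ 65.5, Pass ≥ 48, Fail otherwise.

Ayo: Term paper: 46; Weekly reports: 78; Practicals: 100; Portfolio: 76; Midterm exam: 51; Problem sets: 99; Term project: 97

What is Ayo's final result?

Problem sets score 99 ≥ 40: minimum met.
Weighted total:
  Term paper 46 × 0.13 = 5.98
  Weekly reports 78 × 0.23 = 17.94
  Practicals 100 × 0.06 = 6
  Portfolio 76 × 0.18 = 13.68
  Midterm exam 51 × 0.07 = 3.57
  Problem sets 99 × 0.26 = 25.74
  Term project 97 × 0.07 = 6.79
Sum = 79.7
79.7 is ≥ 65.5 and < 83 → Merit

Merit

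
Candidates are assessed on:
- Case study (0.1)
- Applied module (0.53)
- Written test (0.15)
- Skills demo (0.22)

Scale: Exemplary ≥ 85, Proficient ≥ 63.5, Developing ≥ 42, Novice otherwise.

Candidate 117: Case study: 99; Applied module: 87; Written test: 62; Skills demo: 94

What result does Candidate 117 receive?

Exemplary

Weighted total:
  Case study 99 × 0.1 = 9.9
  Applied module 87 × 0.53 = 46.11
  Written test 62 × 0.15 = 9.3
  Skills demo 94 × 0.22 = 20.68
Sum = 85.99
85.99 ≥ 85 → Exemplary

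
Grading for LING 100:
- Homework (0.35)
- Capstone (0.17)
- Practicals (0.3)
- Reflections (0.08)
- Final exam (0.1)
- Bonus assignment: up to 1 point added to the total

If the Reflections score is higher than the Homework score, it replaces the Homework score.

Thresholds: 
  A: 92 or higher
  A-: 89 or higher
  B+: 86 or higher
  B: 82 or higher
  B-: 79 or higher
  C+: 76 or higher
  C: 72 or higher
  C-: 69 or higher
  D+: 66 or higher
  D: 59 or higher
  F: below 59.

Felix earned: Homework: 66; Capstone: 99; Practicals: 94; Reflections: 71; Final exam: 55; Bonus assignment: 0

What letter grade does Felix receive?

B-

Reflections (71) > Homework (66), so Homework counts as 71.
Weighted total:
  Homework 71 × 0.35 = 24.85
  Capstone 99 × 0.17 = 16.83
  Practicals 94 × 0.3 = 28.2
  Reflections 71 × 0.08 = 5.68
  Final exam 55 × 0.1 = 5.5
Sum = 81.06
Bonus assignment: 81.06 + 0 = 81.06
81.06 is ≥ 79 and < 82 → B-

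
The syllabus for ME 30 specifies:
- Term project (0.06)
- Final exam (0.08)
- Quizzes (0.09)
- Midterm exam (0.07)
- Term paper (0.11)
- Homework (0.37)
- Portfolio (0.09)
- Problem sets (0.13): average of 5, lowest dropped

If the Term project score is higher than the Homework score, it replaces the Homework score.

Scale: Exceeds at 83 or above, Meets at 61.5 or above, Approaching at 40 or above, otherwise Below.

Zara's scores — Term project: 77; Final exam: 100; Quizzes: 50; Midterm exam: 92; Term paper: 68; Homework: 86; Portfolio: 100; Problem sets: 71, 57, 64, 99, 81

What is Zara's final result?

Problem sets: drop 57 → average of remaining 4 = 315/4 = 78.75
Term project (77) ≤ Homework (86), so Homework stays at 86.
Weighted total:
  Term project 77 × 0.06 = 4.62
  Final exam 100 × 0.08 = 8
  Quizzes 50 × 0.09 = 4.5
  Midterm exam 92 × 0.07 = 6.44
  Term paper 68 × 0.11 = 7.48
  Homework 86 × 0.37 = 31.82
  Portfolio 100 × 0.09 = 9
  Problem sets 78.75 × 0.13 = 10.2375
Sum = 82.0975
82.0975 is ≥ 61.5 and < 83 → Meets

Meets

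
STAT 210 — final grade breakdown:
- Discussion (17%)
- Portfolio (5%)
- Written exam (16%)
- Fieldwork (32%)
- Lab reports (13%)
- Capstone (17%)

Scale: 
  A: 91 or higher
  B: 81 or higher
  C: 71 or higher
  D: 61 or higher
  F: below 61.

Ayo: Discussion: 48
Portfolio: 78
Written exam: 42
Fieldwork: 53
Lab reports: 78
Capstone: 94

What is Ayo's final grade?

Weighted total:
  Discussion 48 × 0.17 = 8.16
  Portfolio 78 × 0.05 = 3.9
  Written exam 42 × 0.16 = 6.72
  Fieldwork 53 × 0.32 = 16.96
  Lab reports 78 × 0.13 = 10.14
  Capstone 94 × 0.17 = 15.98
Sum = 61.86
61.86 is ≥ 61 and < 71 → D

D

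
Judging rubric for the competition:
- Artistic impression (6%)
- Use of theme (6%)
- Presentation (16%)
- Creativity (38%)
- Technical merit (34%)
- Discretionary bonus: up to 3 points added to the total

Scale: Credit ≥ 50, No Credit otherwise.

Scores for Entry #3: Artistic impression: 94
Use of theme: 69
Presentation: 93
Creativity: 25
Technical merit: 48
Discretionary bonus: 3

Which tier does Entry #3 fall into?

Credit

Weighted total:
  Artistic impression 94 × 0.06 = 5.64
  Use of theme 69 × 0.06 = 4.14
  Presentation 93 × 0.16 = 14.88
  Creativity 25 × 0.38 = 9.5
  Technical merit 48 × 0.34 = 16.32
Sum = 50.48
Discretionary bonus: 50.48 + 3 = 53.48
53.48 ≥ 50 → Credit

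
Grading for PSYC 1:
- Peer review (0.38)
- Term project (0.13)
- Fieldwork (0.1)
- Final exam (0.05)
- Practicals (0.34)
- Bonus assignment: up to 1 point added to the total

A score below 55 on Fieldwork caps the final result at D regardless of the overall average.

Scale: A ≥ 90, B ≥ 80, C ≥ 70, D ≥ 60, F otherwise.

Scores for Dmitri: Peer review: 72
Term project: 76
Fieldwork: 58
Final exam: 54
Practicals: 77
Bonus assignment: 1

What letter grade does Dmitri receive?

Fieldwork score 58 ≥ 55: minimum met.
Weighted total:
  Peer review 72 × 0.38 = 27.36
  Term project 76 × 0.13 = 9.88
  Fieldwork 58 × 0.1 = 5.8
  Final exam 54 × 0.05 = 2.7
  Practicals 77 × 0.34 = 26.18
Sum = 71.92
Bonus assignment: 71.92 + 1 = 72.92
72.92 is ≥ 70 and < 80 → C

C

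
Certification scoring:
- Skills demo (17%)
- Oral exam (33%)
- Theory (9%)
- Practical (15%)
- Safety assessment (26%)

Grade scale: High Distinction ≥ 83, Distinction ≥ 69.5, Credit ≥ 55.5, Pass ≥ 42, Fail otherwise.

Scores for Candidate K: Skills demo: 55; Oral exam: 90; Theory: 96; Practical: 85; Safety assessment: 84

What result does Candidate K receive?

Distinction

Weighted total:
  Skills demo 55 × 0.17 = 9.35
  Oral exam 90 × 0.33 = 29.7
  Theory 96 × 0.09 = 8.64
  Practical 85 × 0.15 = 12.75
  Safety assessment 84 × 0.26 = 21.84
Sum = 82.28
82.28 is ≥ 69.5 and < 83 → Distinction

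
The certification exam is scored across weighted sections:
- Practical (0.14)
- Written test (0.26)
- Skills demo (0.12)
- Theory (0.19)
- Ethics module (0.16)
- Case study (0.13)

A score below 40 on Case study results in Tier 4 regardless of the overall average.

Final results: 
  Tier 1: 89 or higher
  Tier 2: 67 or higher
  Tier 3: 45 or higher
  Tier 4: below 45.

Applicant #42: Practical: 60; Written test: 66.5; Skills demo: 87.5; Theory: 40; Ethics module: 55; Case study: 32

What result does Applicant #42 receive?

Case study score 32 < 40: minimum not met.
Weighted total:
  Practical 60 × 0.14 = 8.4
  Written test 66.5 × 0.26 = 17.29
  Skills demo 87.5 × 0.12 = 10.5
  Theory 40 × 0.19 = 7.6
  Ethics module 55 × 0.16 = 8.8
  Case study 32 × 0.13 = 4.16
Sum = 56.75
Because the Case study minimum was not met, the result is Tier 4.

Tier 4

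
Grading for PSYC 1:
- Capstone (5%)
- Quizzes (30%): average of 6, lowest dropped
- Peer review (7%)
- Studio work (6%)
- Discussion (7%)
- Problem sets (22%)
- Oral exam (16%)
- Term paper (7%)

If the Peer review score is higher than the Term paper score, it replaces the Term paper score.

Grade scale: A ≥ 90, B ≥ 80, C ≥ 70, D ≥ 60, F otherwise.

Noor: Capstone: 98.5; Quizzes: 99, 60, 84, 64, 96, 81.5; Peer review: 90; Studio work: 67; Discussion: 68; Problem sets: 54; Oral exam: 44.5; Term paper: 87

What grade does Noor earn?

C

Quizzes: drop 60 → average of remaining 5 = 424.5/5 = 84.9
Peer review (90) > Term paper (87), so Term paper counts as 90.
Weighted total:
  Capstone 98.5 × 0.05 = 4.925
  Quizzes 84.9 × 0.3 = 25.47
  Peer review 90 × 0.07 = 6.3
  Studio work 67 × 0.06 = 4.02
  Discussion 68 × 0.07 = 4.76
  Problem sets 54 × 0.22 = 11.88
  Oral exam 44.5 × 0.16 = 7.12
  Term paper 90 × 0.07 = 6.3
Sum = 70.775
70.775 is ≥ 70 and < 80 → C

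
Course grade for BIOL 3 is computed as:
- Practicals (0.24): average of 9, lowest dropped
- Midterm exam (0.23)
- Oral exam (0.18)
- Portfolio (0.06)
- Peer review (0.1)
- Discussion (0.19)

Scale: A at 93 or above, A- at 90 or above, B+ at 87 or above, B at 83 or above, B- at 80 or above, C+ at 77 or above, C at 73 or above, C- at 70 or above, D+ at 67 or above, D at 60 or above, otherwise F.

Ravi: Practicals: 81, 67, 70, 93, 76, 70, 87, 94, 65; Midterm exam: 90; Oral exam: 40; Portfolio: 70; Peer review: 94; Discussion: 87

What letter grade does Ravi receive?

Practicals: drop 65 → average of remaining 8 = 638/8 = 79.75
Weighted total:
  Practicals 79.75 × 0.24 = 19.14
  Midterm exam 90 × 0.23 = 20.7
  Oral exam 40 × 0.18 = 7.2
  Portfolio 70 × 0.06 = 4.2
  Peer review 94 × 0.1 = 9.4
  Discussion 87 × 0.19 = 16.53
Sum = 77.17
77.17 is ≥ 77 and < 80 → C+

C+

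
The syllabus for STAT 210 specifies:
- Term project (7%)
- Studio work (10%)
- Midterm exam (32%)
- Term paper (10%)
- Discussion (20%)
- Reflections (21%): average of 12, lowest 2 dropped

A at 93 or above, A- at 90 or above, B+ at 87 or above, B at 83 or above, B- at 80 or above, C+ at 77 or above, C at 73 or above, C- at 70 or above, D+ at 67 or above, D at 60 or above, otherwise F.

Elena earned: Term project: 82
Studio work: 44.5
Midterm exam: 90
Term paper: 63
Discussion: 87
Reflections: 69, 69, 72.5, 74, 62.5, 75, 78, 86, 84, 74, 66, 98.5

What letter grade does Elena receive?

Reflections: drop 62.5, 66 → average of remaining 10 = 780/10 = 78
Weighted total:
  Term project 82 × 0.07 = 5.74
  Studio work 44.5 × 0.1 = 4.45
  Midterm exam 90 × 0.32 = 28.8
  Term paper 63 × 0.1 = 6.3
  Discussion 87 × 0.2 = 17.4
  Reflections 78 × 0.21 = 16.38
Sum = 79.07
79.07 is ≥ 77 and < 80 → C+

C+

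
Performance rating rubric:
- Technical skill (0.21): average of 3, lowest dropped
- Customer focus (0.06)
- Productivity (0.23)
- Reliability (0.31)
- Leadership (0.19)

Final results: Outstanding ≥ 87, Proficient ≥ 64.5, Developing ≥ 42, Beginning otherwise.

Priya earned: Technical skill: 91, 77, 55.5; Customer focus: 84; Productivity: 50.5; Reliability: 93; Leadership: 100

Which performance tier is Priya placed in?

Proficient

Technical skill: drop 55.5 → average of remaining 2 = 168/2 = 84
Weighted total:
  Technical skill 84 × 0.21 = 17.64
  Customer focus 84 × 0.06 = 5.04
  Productivity 50.5 × 0.23 = 11.615
  Reliability 93 × 0.31 = 28.83
  Leadership 100 × 0.19 = 19
Sum = 82.125
82.125 is ≥ 64.5 and < 87 → Proficient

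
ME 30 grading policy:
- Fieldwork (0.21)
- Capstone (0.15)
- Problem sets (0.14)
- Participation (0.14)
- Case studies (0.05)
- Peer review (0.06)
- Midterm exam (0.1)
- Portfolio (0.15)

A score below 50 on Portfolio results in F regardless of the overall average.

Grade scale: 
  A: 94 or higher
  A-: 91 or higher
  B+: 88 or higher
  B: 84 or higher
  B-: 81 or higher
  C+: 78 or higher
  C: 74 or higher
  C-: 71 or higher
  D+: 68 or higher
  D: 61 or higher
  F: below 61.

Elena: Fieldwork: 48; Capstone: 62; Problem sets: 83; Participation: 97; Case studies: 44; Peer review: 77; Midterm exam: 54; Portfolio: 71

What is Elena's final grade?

Portfolio score 71 ≥ 50: minimum met.
Weighted total:
  Fieldwork 48 × 0.21 = 10.08
  Capstone 62 × 0.15 = 9.3
  Problem sets 83 × 0.14 = 11.62
  Participation 97 × 0.14 = 13.58
  Case studies 44 × 0.05 = 2.2
  Peer review 77 × 0.06 = 4.62
  Midterm exam 54 × 0.1 = 5.4
  Portfolio 71 × 0.15 = 10.65
Sum = 67.45
67.45 is ≥ 61 and < 68 → D

D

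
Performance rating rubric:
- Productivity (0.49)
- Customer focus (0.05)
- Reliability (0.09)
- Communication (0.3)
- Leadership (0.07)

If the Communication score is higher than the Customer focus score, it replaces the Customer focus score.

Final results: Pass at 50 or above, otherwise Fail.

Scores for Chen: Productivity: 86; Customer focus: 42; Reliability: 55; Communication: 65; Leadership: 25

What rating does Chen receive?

Communication (65) > Customer focus (42), so Customer focus counts as 65.
Weighted total:
  Productivity 86 × 0.49 = 42.14
  Customer focus 65 × 0.05 = 3.25
  Reliability 55 × 0.09 = 4.95
  Communication 65 × 0.3 = 19.5
  Leadership 25 × 0.07 = 1.75
Sum = 71.59
71.59 ≥ 50 → Pass

Pass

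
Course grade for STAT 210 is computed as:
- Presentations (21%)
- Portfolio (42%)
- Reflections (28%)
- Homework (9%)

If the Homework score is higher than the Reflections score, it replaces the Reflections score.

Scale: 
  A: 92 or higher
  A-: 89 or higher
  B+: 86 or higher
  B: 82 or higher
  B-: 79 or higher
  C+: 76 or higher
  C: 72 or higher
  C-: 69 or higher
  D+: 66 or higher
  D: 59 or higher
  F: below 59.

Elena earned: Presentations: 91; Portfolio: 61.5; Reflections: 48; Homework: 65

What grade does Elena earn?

D+

Homework (65) > Reflections (48), so Reflections counts as 65.
Weighted total:
  Presentations 91 × 0.21 = 19.11
  Portfolio 61.5 × 0.42 = 25.83
  Reflections 65 × 0.28 = 18.2
  Homework 65 × 0.09 = 5.85
Sum = 68.99
68.99 is ≥ 66 and < 69 → D+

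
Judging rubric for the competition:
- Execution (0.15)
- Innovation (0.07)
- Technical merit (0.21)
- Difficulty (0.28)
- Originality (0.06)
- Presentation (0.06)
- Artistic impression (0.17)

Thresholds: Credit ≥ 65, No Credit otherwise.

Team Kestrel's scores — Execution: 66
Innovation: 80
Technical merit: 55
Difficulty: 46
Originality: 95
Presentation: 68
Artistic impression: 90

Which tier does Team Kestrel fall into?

Credit

Weighted total:
  Execution 66 × 0.15 = 9.9
  Innovation 80 × 0.07 = 5.6
  Technical merit 55 × 0.21 = 11.55
  Difficulty 46 × 0.28 = 12.88
  Originality 95 × 0.06 = 5.7
  Presentation 68 × 0.06 = 4.08
  Artistic impression 90 × 0.17 = 15.3
Sum = 65.01
65.01 ≥ 65 → Credit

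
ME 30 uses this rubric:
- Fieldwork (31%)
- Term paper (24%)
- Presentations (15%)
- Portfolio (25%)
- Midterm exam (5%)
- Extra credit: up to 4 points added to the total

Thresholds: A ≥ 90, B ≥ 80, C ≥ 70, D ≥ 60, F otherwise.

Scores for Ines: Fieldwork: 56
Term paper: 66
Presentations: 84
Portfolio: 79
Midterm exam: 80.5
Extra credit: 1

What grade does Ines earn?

C

Weighted total:
  Fieldwork 56 × 0.31 = 17.36
  Term paper 66 × 0.24 = 15.84
  Presentations 84 × 0.15 = 12.6
  Portfolio 79 × 0.25 = 19.75
  Midterm exam 80.5 × 0.05 = 4.025
Sum = 69.575
Extra credit: 69.575 + 1 = 70.575
70.575 is ≥ 70 and < 80 → C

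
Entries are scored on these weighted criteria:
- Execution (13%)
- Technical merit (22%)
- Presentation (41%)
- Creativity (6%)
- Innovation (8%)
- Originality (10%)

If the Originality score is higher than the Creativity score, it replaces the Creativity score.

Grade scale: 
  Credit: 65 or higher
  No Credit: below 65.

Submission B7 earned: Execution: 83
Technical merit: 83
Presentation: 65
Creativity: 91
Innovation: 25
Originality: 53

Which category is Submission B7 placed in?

Originality (53) ≤ Creativity (91), so Creativity stays at 91.
Weighted total:
  Execution 83 × 0.13 = 10.79
  Technical merit 83 × 0.22 = 18.26
  Presentation 65 × 0.41 = 26.65
  Creativity 91 × 0.06 = 5.46
  Innovation 25 × 0.08 = 2
  Originality 53 × 0.1 = 5.3
Sum = 68.46
68.46 ≥ 65 → Credit

Credit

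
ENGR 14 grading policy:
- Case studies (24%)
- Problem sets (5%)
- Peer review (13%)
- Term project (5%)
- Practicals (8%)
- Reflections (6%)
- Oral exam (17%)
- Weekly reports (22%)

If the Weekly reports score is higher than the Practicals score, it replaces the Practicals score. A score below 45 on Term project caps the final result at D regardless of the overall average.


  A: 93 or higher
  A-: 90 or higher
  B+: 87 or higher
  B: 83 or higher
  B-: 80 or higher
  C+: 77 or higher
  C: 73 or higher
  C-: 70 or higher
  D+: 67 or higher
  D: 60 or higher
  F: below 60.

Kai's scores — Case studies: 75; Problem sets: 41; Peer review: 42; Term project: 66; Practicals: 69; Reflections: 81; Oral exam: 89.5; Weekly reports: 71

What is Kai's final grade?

Weekly reports (71) > Practicals (69), so Practicals counts as 71.
Term project score 66 ≥ 45: minimum met.
Weighted total:
  Case studies 75 × 0.24 = 18
  Problem sets 41 × 0.05 = 2.05
  Peer review 42 × 0.13 = 5.46
  Term project 66 × 0.05 = 3.3
  Practicals 71 × 0.08 = 5.68
  Reflections 81 × 0.06 = 4.86
  Oral exam 89.5 × 0.17 = 15.215
  Weekly reports 71 × 0.22 = 15.62
Sum = 70.185
70.185 is ≥ 70 and < 73 → C-

C-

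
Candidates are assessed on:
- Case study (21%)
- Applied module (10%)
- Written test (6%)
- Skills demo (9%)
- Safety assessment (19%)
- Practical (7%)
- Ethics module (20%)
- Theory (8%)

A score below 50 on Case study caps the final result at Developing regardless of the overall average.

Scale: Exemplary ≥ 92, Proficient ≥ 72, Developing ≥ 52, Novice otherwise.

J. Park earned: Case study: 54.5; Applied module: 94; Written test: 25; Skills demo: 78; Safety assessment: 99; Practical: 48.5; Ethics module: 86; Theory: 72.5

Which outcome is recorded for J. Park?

Proficient

Case study score 54.5 ≥ 50: minimum met.
Weighted total:
  Case study 54.5 × 0.21 = 11.445
  Applied module 94 × 0.1 = 9.4
  Written test 25 × 0.06 = 1.5
  Skills demo 78 × 0.09 = 7.02
  Safety assessment 99 × 0.19 = 18.81
  Practical 48.5 × 0.07 = 3.395
  Ethics module 86 × 0.2 = 17.2
  Theory 72.5 × 0.08 = 5.8
Sum = 74.57
74.57 is ≥ 72 and < 92 → Proficient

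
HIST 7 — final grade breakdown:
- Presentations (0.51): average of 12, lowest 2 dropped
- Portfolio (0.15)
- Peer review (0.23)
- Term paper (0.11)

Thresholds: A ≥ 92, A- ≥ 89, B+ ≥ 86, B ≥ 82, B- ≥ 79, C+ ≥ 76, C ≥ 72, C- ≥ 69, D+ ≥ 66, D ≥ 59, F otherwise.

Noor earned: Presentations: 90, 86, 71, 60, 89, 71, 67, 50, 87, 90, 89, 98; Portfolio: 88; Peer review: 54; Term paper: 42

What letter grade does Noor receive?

Presentations: drop 50, 60 → average of remaining 10 = 838/10 = 83.8
Weighted total:
  Presentations 83.8 × 0.51 = 42.738
  Portfolio 88 × 0.15 = 13.2
  Peer review 54 × 0.23 = 12.42
  Term paper 42 × 0.11 = 4.62
Sum = 72.978
72.978 is ≥ 72 and < 76 → C

C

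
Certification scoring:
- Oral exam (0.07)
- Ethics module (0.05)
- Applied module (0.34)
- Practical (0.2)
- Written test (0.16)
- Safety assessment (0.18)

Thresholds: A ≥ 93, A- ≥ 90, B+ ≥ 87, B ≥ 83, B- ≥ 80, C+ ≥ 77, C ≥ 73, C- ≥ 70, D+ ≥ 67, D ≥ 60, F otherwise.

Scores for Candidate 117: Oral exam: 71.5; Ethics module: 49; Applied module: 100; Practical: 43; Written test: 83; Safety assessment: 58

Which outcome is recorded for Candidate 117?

C

Weighted total:
  Oral exam 71.5 × 0.07 = 5.005
  Ethics module 49 × 0.05 = 2.45
  Applied module 100 × 0.34 = 34
  Practical 43 × 0.2 = 8.6
  Written test 83 × 0.16 = 13.28
  Safety assessment 58 × 0.18 = 10.44
Sum = 73.775
73.775 is ≥ 73 and < 77 → C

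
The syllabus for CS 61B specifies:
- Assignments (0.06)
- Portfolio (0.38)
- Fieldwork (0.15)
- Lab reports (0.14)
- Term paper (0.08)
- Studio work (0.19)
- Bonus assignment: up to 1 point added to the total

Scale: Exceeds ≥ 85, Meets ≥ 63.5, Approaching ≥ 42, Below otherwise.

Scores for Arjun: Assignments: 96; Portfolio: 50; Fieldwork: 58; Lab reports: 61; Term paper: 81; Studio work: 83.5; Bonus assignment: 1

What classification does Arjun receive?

Meets

Weighted total:
  Assignments 96 × 0.06 = 5.76
  Portfolio 50 × 0.38 = 19
  Fieldwork 58 × 0.15 = 8.7
  Lab reports 61 × 0.14 = 8.54
  Term paper 81 × 0.08 = 6.48
  Studio work 83.5 × 0.19 = 15.865
Sum = 64.345
Bonus assignment: 64.345 + 1 = 65.345
65.345 is ≥ 63.5 and < 85 → Meets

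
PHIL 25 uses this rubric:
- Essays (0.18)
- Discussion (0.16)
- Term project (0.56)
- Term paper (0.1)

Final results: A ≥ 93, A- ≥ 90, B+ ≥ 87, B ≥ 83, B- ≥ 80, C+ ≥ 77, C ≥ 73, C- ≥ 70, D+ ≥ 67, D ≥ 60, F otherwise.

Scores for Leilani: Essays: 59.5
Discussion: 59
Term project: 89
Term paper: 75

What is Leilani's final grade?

Weighted total:
  Essays 59.5 × 0.18 = 10.71
  Discussion 59 × 0.16 = 9.44
  Term project 89 × 0.56 = 49.84
  Term paper 75 × 0.1 = 7.5
Sum = 77.49
77.49 is ≥ 77 and < 80 → C+

C+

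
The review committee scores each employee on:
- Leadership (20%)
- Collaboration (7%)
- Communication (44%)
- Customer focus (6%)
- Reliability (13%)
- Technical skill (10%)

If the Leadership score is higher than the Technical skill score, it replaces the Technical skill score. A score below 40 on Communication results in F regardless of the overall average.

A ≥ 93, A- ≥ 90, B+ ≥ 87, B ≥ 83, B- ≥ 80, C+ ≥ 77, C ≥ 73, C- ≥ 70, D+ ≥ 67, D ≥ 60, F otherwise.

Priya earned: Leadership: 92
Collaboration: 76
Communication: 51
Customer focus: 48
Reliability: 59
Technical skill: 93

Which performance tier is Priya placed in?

D

Leadership (92) ≤ Technical skill (93), so Technical skill stays at 93.
Communication score 51 ≥ 40: minimum met.
Weighted total:
  Leadership 92 × 0.2 = 18.4
  Collaboration 76 × 0.07 = 5.32
  Communication 51 × 0.44 = 22.44
  Customer focus 48 × 0.06 = 2.88
  Reliability 59 × 0.13 = 7.67
  Technical skill 93 × 0.1 = 9.3
Sum = 66.01
66.01 is ≥ 60 and < 67 → D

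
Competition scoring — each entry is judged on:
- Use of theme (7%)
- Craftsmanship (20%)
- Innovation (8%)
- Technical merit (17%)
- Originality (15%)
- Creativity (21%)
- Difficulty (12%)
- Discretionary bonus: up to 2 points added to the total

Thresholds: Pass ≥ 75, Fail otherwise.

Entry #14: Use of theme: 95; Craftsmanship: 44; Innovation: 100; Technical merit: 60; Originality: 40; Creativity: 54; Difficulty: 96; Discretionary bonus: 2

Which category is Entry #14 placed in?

Weighted total:
  Use of theme 95 × 0.07 = 6.65
  Craftsmanship 44 × 0.2 = 8.8
  Innovation 100 × 0.08 = 8
  Technical merit 60 × 0.17 = 10.2
  Originality 40 × 0.15 = 6
  Creativity 54 × 0.21 = 11.34
  Difficulty 96 × 0.12 = 11.52
Sum = 62.51
Discretionary bonus: 62.51 + 2 = 64.51
64.51 < 75 → Fail

Fail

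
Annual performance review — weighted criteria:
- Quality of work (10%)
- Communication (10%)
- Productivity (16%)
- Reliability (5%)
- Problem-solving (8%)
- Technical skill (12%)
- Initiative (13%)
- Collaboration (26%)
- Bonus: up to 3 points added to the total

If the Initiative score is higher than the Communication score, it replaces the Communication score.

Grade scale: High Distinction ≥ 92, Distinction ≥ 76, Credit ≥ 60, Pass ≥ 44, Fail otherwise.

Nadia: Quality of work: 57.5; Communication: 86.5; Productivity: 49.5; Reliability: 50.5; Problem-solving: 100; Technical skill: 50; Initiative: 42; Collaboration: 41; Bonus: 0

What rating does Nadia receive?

Pass

Initiative (42) ≤ Communication (86.5), so Communication stays at 86.5.
Weighted total:
  Quality of work 57.5 × 0.1 = 5.75
  Communication 86.5 × 0.1 = 8.65
  Productivity 49.5 × 0.16 = 7.92
  Reliability 50.5 × 0.05 = 2.525
  Problem-solving 100 × 0.08 = 8
  Technical skill 50 × 0.12 = 6
  Initiative 42 × 0.13 = 5.46
  Collaboration 41 × 0.26 = 10.66
Sum = 54.965
Bonus: 54.965 + 0 = 54.965
54.965 is ≥ 44 and < 60 → Pass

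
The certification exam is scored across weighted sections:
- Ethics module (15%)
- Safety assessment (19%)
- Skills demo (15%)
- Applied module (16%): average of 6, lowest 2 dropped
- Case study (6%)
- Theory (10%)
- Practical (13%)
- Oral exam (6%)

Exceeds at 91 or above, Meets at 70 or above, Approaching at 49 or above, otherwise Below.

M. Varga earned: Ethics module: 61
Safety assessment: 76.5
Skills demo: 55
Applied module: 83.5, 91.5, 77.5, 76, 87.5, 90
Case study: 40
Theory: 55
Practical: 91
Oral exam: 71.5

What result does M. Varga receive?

Meets

Applied module: drop 76, 77.5 → average of remaining 4 = 352.5/4 = 88.125
Weighted total:
  Ethics module 61 × 0.15 = 9.15
  Safety assessment 76.5 × 0.19 = 14.535
  Skills demo 55 × 0.15 = 8.25
  Applied module 88.125 × 0.16 = 14.1
  Case study 40 × 0.06 = 2.4
  Theory 55 × 0.1 = 5.5
  Practical 91 × 0.13 = 11.83
  Oral exam 71.5 × 0.06 = 4.29
Sum = 70.055
70.055 is ≥ 70 and < 91 → Meets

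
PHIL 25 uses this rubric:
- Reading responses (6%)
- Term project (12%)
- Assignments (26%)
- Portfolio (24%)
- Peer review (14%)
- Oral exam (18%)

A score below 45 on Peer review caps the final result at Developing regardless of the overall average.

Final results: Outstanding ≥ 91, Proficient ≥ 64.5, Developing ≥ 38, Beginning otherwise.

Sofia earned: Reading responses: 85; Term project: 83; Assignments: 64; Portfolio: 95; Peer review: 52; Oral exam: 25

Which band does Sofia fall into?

Proficient

Peer review score 52 ≥ 45: minimum met.
Weighted total:
  Reading responses 85 × 0.06 = 5.1
  Term project 83 × 0.12 = 9.96
  Assignments 64 × 0.26 = 16.64
  Portfolio 95 × 0.24 = 22.8
  Peer review 52 × 0.14 = 7.28
  Oral exam 25 × 0.18 = 4.5
Sum = 66.28
66.28 is ≥ 64.5 and < 91 → Proficient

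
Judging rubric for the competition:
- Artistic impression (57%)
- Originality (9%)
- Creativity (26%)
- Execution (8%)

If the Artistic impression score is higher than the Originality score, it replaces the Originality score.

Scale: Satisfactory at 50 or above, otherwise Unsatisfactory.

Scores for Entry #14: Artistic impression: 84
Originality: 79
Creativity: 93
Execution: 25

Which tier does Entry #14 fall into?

Artistic impression (84) > Originality (79), so Originality counts as 84.
Weighted total:
  Artistic impression 84 × 0.57 = 47.88
  Originality 84 × 0.09 = 7.56
  Creativity 93 × 0.26 = 24.18
  Execution 25 × 0.08 = 2
Sum = 81.62
81.62 ≥ 50 → Satisfactory

Satisfactory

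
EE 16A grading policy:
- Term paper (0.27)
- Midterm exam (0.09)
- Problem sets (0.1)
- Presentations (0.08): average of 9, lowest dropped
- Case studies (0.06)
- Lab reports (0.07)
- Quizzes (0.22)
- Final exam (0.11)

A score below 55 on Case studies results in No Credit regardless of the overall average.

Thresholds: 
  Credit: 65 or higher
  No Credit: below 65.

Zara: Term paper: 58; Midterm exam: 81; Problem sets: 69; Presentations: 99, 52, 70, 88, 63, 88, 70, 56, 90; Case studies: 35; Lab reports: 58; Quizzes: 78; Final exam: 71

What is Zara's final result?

No Credit

Presentations: drop 52 → average of remaining 8 = 624/8 = 78
Case studies score 35 < 55: minimum not met.
Weighted total:
  Term paper 58 × 0.27 = 15.66
  Midterm exam 81 × 0.09 = 7.29
  Problem sets 69 × 0.1 = 6.9
  Presentations 78 × 0.08 = 6.24
  Case studies 35 × 0.06 = 2.1
  Lab reports 58 × 0.07 = 4.06
  Quizzes 78 × 0.22 = 17.16
  Final exam 71 × 0.11 = 7.81
Sum = 67.22
Because the Case studies minimum was not met, the result is No Credit.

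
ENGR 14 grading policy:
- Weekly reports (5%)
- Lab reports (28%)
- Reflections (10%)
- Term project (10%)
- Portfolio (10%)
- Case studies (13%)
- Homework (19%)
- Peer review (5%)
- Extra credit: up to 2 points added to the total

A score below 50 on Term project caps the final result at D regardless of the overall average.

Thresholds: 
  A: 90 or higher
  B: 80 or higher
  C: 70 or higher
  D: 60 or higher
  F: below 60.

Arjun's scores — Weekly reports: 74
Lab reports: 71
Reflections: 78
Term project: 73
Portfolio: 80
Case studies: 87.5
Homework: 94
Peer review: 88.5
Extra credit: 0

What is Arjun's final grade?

B

Term project score 73 ≥ 50: minimum met.
Weighted total:
  Weekly reports 74 × 0.05 = 3.7
  Lab reports 71 × 0.28 = 19.88
  Reflections 78 × 0.1 = 7.8
  Term project 73 × 0.1 = 7.3
  Portfolio 80 × 0.1 = 8
  Case studies 87.5 × 0.13 = 11.375
  Homework 94 × 0.19 = 17.86
  Peer review 88.5 × 0.05 = 4.425
Sum = 80.34
Extra credit: 80.34 + 0 = 80.34
80.34 is ≥ 80 and < 90 → B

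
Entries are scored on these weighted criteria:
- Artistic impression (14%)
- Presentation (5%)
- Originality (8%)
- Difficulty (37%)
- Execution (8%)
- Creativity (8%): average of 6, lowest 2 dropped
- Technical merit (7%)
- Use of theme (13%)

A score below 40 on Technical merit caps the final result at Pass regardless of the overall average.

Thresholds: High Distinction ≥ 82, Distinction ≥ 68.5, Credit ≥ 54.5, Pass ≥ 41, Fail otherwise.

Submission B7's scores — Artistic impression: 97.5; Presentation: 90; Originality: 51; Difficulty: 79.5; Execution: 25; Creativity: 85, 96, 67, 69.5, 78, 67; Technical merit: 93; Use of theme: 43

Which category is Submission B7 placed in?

Distinction

Creativity: drop 67, 67 → average of remaining 4 = 328.5/4 = 82.125
Technical merit score 93 ≥ 40: minimum met.
Weighted total:
  Artistic impression 97.5 × 0.14 = 13.65
  Presentation 90 × 0.05 = 4.5
  Originality 51 × 0.08 = 4.08
  Difficulty 79.5 × 0.37 = 29.415
  Execution 25 × 0.08 = 2
  Creativity 82.125 × 0.08 = 6.57
  Technical merit 93 × 0.07 = 6.51
  Use of theme 43 × 0.13 = 5.59
Sum = 72.315
72.315 is ≥ 68.5 and < 82 → Distinction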